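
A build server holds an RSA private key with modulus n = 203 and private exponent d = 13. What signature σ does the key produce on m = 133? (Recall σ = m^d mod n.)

133

m^2 ≡ 133^2 = 17689 ≡ 28
m^4 ≡ 28^2 = 784 ≡ 175
m^8 ≡ 175^2 = 30625 ≡ 175
13 = 8 + 4 + 1, so m^13 ≡ 175·175·133 ≡ 133 (mod 203)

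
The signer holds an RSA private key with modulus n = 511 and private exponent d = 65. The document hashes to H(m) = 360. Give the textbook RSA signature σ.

(H(m))^2 ≡ 360^2 = 129600 ≡ 317
(H(m))^4 ≡ 317^2 = 100489 ≡ 333
(H(m))^8 ≡ 333^2 = 110889 ≡ 2
(H(m))^16 ≡ 2^2 = 4
(H(m))^32 ≡ 4^2 = 16
(H(m))^64 ≡ 16^2 = 256
65 = 64 + 1, so (H(m))^65 ≡ 256·360 ≡ 180 (mod 511)

180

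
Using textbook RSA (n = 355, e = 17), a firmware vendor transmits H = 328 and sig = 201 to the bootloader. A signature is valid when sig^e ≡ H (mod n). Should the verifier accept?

Squares mod 355: sig^1≡201, sig^2≡286, sig^4≡146, sig^8≡16, sig^16≡256
17 = 16 + 1, so sig^17 ≡ 256·201 ≡ 336 (mod 355)
336 ≠ 328, so verification fails.

reject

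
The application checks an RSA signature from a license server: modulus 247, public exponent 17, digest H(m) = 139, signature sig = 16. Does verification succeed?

passes

sig^17 mod 247 = 139
139 = H(m), so the signature checks out.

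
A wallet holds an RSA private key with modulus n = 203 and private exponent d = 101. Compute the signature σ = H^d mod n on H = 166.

164

H^2 ≡ 166^2 = 27556 ≡ 151
H^4 ≡ 151^2 = 22801 ≡ 65
H^8 ≡ 65^2 = 4225 ≡ 165
H^16 ≡ 165^2 = 27225 ≡ 23
H^32 ≡ 23^2 = 529 ≡ 123
H^64 ≡ 123^2 = 15129 ≡ 107
101 = 64 + 32 + 4 + 1, so H^101 ≡ 107·123·65·166 ≡ 164 (mod 203)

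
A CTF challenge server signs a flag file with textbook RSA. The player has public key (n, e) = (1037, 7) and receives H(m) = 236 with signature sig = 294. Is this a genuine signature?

forged

sig^7 mod 1037 = 316
316 ≠ 236, so verification fails.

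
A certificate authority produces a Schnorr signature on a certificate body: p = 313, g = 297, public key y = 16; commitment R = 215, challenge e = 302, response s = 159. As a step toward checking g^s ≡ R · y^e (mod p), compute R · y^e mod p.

286

16^2 = 256
16^4 ≡ 256^2 = 65536 ≡ 119
16^8 ≡ 119^2 = 14161 ≡ 76
16^16 ≡ 76^2 = 5776 ≡ 142
16^32 ≡ 142^2 = 20164 ≡ 132
16^64 ≡ 132^2 = 17424 ≡ 209
16^128 ≡ 209^2 = 43681 ≡ 174
16^256 ≡ 174^2 = 30276 ≡ 228
302 = 256 + 32 + 8 + 4 + 2, so 16^302 ≡ 228·132·76·119·256 ≡ 144 (mod 313)
R · y^e ≡ 215·144 = 30960 ≡ 286 (mod 313)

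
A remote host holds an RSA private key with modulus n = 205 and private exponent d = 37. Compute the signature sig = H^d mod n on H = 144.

Squares mod 205: H^1≡144, H^2≡31, H^4≡141, H^8≡201, H^16≡16, H^32≡51
37 = 32 + 4 + 1, so H^37 ≡ 51·141·144 ≡ 49 (mod 205)

49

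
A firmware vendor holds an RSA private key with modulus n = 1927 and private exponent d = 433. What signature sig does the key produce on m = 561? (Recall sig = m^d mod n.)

1815

m^2 ≡ 561^2 = 314721 ≡ 620
m^4 ≡ 620^2 = 384400 ≡ 927
m^8 ≡ 927^2 = 859329 ≡ 1814
m^16 ≡ 1814^2 = 3290596 ≡ 1207
m^32 ≡ 1207^2 = 1456849 ≡ 37
m^64 ≡ 37^2 = 1369
m^128 ≡ 1369^2 = 1874161 ≡ 1117
m^256 ≡ 1117^2 = 1247689 ≡ 920
433 = 256 + 128 + 32 + 16 + 1, so m^433 ≡ 920·1117·37·1207·561 ≡ 1815 (mod 1927)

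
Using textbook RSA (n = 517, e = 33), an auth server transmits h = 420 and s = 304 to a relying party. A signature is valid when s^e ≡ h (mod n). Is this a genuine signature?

genuine

s^2 ≡ 304^2 = 92416 ≡ 390
s^4 ≡ 390^2 = 152100 ≡ 102
s^8 ≡ 102^2 = 10404 ≡ 64
s^16 ≡ 64^2 = 4096 ≡ 477
s^32 ≡ 477^2 = 227529 ≡ 49
33 = 32 + 1, so s^33 ≡ 49·304 ≡ 420 (mod 517)
420 = h, so the signature checks out.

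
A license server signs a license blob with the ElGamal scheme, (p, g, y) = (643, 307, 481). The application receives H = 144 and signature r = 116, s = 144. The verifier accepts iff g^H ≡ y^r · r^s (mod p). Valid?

Left side g^H mod p:
Squares mod 643: 307^1≡307, 307^2≡371, 307^4≡39, 307^8≡235, 307^16≡570, 307^32≡185, 307^64≡146, 307^128≡97
144 = 128 + 16, so 307^144 ≡ 97·570 ≡ 635 (mod 643)
Right side y^r · r^s mod p:
Squares mod 643: 481^1≡481, 481^2≡524, 481^4≡15, 481^8≡225, 481^16≡471, 481^32≡6, 481^64≡36
116 = 64 + 32 + 16 + 4, so 481^116 ≡ 36·6·471·15 ≡ 201 (mod 643)
Squares mod 643: 116^1≡116, 116^2≡596, 116^4≡280, 116^8≡597, 116^16≡187, 116^32≡247, 116^64≡567, 116^128≡632
144 = 128 + 16, so 116^144 ≡ 632·187 ≡ 515 (mod 643)
201·515 = 103515 ≡ 635 (mod 643)
635 ≡ 635 (mod 643), so the signature is genuine.

yes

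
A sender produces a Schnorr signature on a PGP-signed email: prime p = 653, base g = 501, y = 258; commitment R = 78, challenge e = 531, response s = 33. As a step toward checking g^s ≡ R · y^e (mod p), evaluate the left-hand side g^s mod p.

608

501^33 mod 653 = 608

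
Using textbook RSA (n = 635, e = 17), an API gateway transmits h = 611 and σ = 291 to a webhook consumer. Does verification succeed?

Squares mod 635: σ^1≡291, σ^2≡226, σ^4≡276, σ^8≡611, σ^16≡576
17 = 16 + 1, so σ^17 ≡ 576·291 ≡ 611 (mod 635)
Since 611 equals the digest 611, verification succeeds.

passes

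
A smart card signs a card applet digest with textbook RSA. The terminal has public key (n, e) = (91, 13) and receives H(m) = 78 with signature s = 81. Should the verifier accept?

Squares mod 91: s^1≡81, s^2≡9, s^4≡81, s^8≡9
13 = 8 + 4 + 1, so s^13 ≡ 9·81·81 ≡ 81 (mod 91)
s^13 mod 91 = 81, but H(m) = 78.

reject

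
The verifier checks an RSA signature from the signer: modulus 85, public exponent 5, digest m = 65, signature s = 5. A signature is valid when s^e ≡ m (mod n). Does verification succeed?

passes

s^5 mod 85 = 65
s^5 mod 85 = 65 matches m.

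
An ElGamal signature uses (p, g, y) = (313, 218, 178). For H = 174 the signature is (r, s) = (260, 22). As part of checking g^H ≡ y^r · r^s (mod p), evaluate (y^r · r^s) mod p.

Squares mod 313: 178^1≡178, 178^2≡71, 178^4≡33, 178^8≡150, 178^16≡277, 178^32≡44, 178^64≡58, 178^128≡234, 178^256≡294
260 = 256 + 4, so 178^260 ≡ 294·33 ≡ 312 (mod 313)
Squares mod 313: 260^1≡260, 260^2≡305, 260^4≡64, 260^8≡27, 260^16≡103
22 = 16 + 4 + 2, so 260^22 ≡ 103·64·305 ≡ 161 (mod 313)
y^r · r^s ≡ 312·161 = 50232 ≡ 152 (mod 313)

152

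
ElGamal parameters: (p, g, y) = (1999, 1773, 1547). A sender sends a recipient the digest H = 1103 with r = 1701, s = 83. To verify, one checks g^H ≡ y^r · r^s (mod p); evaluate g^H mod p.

1773^2 = 3143529 ≡ 1101
1773^4 ≡ 1101^2 = 1212201 ≡ 807
1773^8 ≡ 807^2 = 651249 ≡ 1574
1773^16 ≡ 1574^2 = 2477476 ≡ 715
1773^32 ≡ 715^2 = 511225 ≡ 1480
1773^64 ≡ 1480^2 = 2190400 ≡ 1495
1773^128 ≡ 1495^2 = 2235025 ≡ 143
1773^256 ≡ 143^2 = 20449 ≡ 459
1773^512 ≡ 459^2 = 210681 ≡ 786
1773^1024 ≡ 786^2 = 617796 ≡ 105
1103 = 1024 + 64 + 8 + 4 + 2 + 1, so 1773^1103 ≡ 105·1495·1574·807·1101·1773 ≡ 587 (mod 1999)

587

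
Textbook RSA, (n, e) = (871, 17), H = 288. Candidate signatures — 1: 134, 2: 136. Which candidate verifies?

2

Candidate 1: 134^2 = 17956 ≡ 536; 134^4 ≡ 536^2 = 287296 ≡ 737; 134^8 ≡ 737^2 = 543169 ≡ 536; 134^16 ≡ 536^2 = 287296 ≡ 737; 17 = 16 + 1, so 134^17 ≡ 737·134 ≡ 335 (mod 871)
Candidate 2: 136^2 = 18496 ≡ 205; 136^4 ≡ 205^2 = 42025 ≡ 217; 136^8 ≡ 217^2 = 47089 ≡ 55; 136^16 ≡ 55^2 = 3025 ≡ 412; 17 = 16 + 1, so 136^17 ≡ 412·136 ≡ 288 (mod 871)
  → matches H = 288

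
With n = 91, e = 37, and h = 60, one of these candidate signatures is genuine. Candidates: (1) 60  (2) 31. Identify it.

Candidate 1: 60^2 = 3600 ≡ 51; 60^4 ≡ 51^2 = 2601 ≡ 53; 60^8 ≡ 53^2 = 2809 ≡ 79; 60^16 ≡ 79^2 = 6241 ≡ 53; 60^32 ≡ 53^2 = 2809 ≡ 79; 37 = 32 + 4 + 1, so 60^37 ≡ 79·53·60 ≡ 60 (mod 91)
  → matches h = 60
Candidate 2: 31^2 = 961 ≡ 51; 31^4 ≡ 51^2 = 2601 ≡ 53; 31^8 ≡ 53^2 = 2809 ≡ 79; 31^16 ≡ 79^2 = 6241 ≡ 53; 31^32 ≡ 53^2 = 2809 ≡ 79; 37 = 32 + 4 + 1, so 31^37 ≡ 79·53·31 ≡ 31 (mod 91)

1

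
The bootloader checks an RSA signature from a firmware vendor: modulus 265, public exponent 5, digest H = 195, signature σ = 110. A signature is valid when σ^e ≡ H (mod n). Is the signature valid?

invalid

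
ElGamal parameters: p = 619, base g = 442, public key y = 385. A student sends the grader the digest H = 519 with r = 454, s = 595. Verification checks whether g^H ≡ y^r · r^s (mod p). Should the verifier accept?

reject

Left side g^H mod p:
442^2 = 195364 ≡ 379
442^4 ≡ 379^2 = 143641 ≡ 33
442^8 ≡ 33^2 = 1089 ≡ 470
442^16 ≡ 470^2 = 220900 ≡ 536
442^32 ≡ 536^2 = 287296 ≡ 80
442^64 ≡ 80^2 = 6400 ≡ 210
442^128 ≡ 210^2 = 44100 ≡ 151
442^256 ≡ 151^2 = 22801 ≡ 517
442^512 ≡ 517^2 = 267289 ≡ 500
519 = 512 + 4 + 2 + 1, so 442^519 ≡ 500·33·379·442 ≡ 302 (mod 619)
Right side y^r · r^s mod p:
385^2 = 148225 ≡ 284
385^4 ≡ 284^2 = 80656 ≡ 186
385^8 ≡ 186^2 = 34596 ≡ 551
385^16 ≡ 551^2 = 303601 ≡ 291
385^32 ≡ 291^2 = 84681 ≡ 497
385^64 ≡ 497^2 = 247009 ≡ 28
385^128 ≡ 28^2 = 784 ≡ 165
385^256 ≡ 165^2 = 27225 ≡ 608
454 = 256 + 128 + 64 + 4 + 2, so 385^454 ≡ 608·165·28·186·284 ≡ 41 (mod 619)
454^2 = 206116 ≡ 608
454^4 ≡ 608^2 = 369664 ≡ 121
454^8 ≡ 121^2 = 14641 ≡ 404
454^16 ≡ 404^2 = 163216 ≡ 419
454^32 ≡ 419^2 = 175561 ≡ 384
454^64 ≡ 384^2 = 147456 ≡ 134
454^128 ≡ 134^2 = 17956 ≡ 5
454^256 ≡ 5^2 = 25
454^512 ≡ 25^2 = 625 ≡ 6
595 = 512 + 64 + 16 + 2 + 1, so 454^595 ≡ 6·134·419·608·454 ≡ 310 (mod 619)
41·310 = 12710 ≡ 330 (mod 619)
302 ≠ 330, so verification fails.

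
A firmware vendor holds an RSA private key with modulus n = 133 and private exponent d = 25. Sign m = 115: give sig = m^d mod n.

m^2 ≡ 115^2 = 13225 ≡ 58
m^4 ≡ 58^2 = 3364 ≡ 39
m^8 ≡ 39^2 = 1521 ≡ 58
m^16 ≡ 58^2 = 3364 ≡ 39
25 = 16 + 8 + 1, so m^25 ≡ 39·58·115 ≡ 115 (mod 133)

115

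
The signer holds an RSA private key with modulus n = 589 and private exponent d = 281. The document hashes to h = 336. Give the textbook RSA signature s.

192

Squares mod 589: h^1≡336, h^2≡397, h^4≡346, h^8≡149, h^16≡408, h^32≡366, h^64≡253, h^128≡397, h^256≡346
281 = 256 + 16 + 8 + 1, so h^281 ≡ 346·408·149·336 ≡ 192 (mod 589)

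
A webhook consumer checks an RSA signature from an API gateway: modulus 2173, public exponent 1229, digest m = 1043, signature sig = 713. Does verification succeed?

passes

Squares mod 2173: sig^1≡713, sig^2≡2060, sig^4≡1904, sig^8≡652, sig^16≡1369, sig^32≡1035, sig^64≡2109, sig^128≡1923, sig^256≡1656, sig^512≡10, sig^1024≡100
1229 = 1024 + 128 + 64 + 8 + 4 + 1, so sig^1229 ≡ 100·1923·2109·652·1904·713 ≡ 1043 (mod 2173)
sig^1229 mod 2173 = 1043 matches m.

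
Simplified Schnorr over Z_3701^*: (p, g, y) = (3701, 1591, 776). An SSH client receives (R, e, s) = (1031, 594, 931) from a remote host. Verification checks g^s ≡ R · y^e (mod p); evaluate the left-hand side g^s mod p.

1591^2 = 2531281 ≡ 3498
1591^4 ≡ 3498^2 = 12236004 ≡ 498
1591^8 ≡ 498^2 = 248004 ≡ 37
1591^16 ≡ 37^2 = 1369
1591^32 ≡ 1369^2 = 1874161 ≡ 1455
1591^64 ≡ 1455^2 = 2117025 ≡ 53
1591^128 ≡ 53^2 = 2809
1591^256 ≡ 2809^2 = 7890481 ≡ 3650
1591^512 ≡ 3650^2 = 13322500 ≡ 2601
931 = 512 + 256 + 128 + 32 + 2 + 1, so 1591^931 ≡ 2601·3650·2809·1455·3498·1591 ≡ 2611 (mod 3701)

2611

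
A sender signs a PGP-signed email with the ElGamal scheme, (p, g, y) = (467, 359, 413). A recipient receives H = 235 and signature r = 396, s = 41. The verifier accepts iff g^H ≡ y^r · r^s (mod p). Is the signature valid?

Left side g^H mod p:
359^2 = 128881 ≡ 456
359^4 ≡ 456^2 = 207936 ≡ 121
359^8 ≡ 121^2 = 14641 ≡ 164
359^16 ≡ 164^2 = 26896 ≡ 277
359^32 ≡ 277^2 = 76729 ≡ 141
359^64 ≡ 141^2 = 19881 ≡ 267
359^128 ≡ 267^2 = 71289 ≡ 305
235 = 128 + 64 + 32 + 8 + 2 + 1, so 359^235 ≡ 305·267·141·164·456·359 ≡ 11 (mod 467)
Right side y^r · r^s mod p:
413^2 = 170569 ≡ 114
413^4 ≡ 114^2 = 12996 ≡ 387
413^8 ≡ 387^2 = 149769 ≡ 329
413^16 ≡ 329^2 = 108241 ≡ 364
413^32 ≡ 364^2 = 132496 ≡ 335
413^64 ≡ 335^2 = 112225 ≡ 145
413^128 ≡ 145^2 = 21025 ≡ 10
413^256 ≡ 10^2 = 100
396 = 256 + 128 + 8 + 4, so 413^396 ≡ 100·10·329·387 ≡ 120 (mod 467)
396^2 = 156816 ≡ 371
396^4 ≡ 371^2 = 137641 ≡ 343
396^8 ≡ 343^2 = 117649 ≡ 432
396^16 ≡ 432^2 = 186624 ≡ 291
396^32 ≡ 291^2 = 84681 ≡ 154
41 = 32 + 8 + 1, so 396^41 ≡ 154·432·396 ≡ 217 (mod 467)
120·217 = 26040 ≡ 355 (mod 467)
11 ≠ 355, so verification fails.

invalid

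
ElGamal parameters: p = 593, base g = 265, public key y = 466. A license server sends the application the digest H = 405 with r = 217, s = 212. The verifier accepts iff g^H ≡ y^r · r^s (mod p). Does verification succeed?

passes

Left side g^H mod p:
265^2 = 70225 ≡ 251
265^4 ≡ 251^2 = 63001 ≡ 143
265^8 ≡ 143^2 = 20449 ≡ 287
265^16 ≡ 287^2 = 82369 ≡ 535
265^32 ≡ 535^2 = 286225 ≡ 399
265^64 ≡ 399^2 = 159201 ≡ 277
265^128 ≡ 277^2 = 76729 ≡ 232
265^256 ≡ 232^2 = 53824 ≡ 454
405 = 256 + 128 + 16 + 4 + 1, so 265^405 ≡ 454·232·535·143·265 ≡ 24 (mod 593)
Right side y^r · r^s mod p:
466^2 = 217156 ≡ 118
466^4 ≡ 118^2 = 13924 ≡ 285
466^8 ≡ 285^2 = 81225 ≡ 577
466^16 ≡ 577^2 = 332929 ≡ 256
466^32 ≡ 256^2 = 65536 ≡ 306
466^64 ≡ 306^2 = 93636 ≡ 535
466^128 ≡ 535^2 = 286225 ≡ 399
217 = 128 + 64 + 16 + 8 + 1, so 466^217 ≡ 399·535·256·577·466 ≡ 407 (mod 593)
217^2 = 47089 ≡ 242
217^4 ≡ 242^2 = 58564 ≡ 450
217^8 ≡ 450^2 = 202500 ≡ 287
217^16 ≡ 287^2 = 82369 ≡ 535
217^32 ≡ 535^2 = 286225 ≡ 399
217^64 ≡ 399^2 = 159201 ≡ 277
217^128 ≡ 277^2 = 76729 ≡ 232
212 = 128 + 64 + 16 + 4, so 217^212 ≡ 232·277·535·450 ≡ 19 (mod 593)
407·19 = 7733 ≡ 24 (mod 593)
24 ≡ 24 (mod 593), so the signature is genuine.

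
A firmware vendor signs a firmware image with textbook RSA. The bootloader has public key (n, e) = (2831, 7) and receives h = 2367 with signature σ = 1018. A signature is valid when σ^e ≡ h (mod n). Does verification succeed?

σ^7 mod 2831 = 2367
σ^7 mod 2831 = 2367 matches h.

passes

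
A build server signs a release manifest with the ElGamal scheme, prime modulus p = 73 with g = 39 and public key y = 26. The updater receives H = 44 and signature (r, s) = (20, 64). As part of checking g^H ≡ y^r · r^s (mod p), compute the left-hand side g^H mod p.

69

39^2 = 1521 ≡ 61
39^4 ≡ 61^2 = 3721 ≡ 71
39^8 ≡ 71^2 = 5041 ≡ 4
39^16 ≡ 4^2 = 16
39^32 ≡ 16^2 = 256 ≡ 37
44 = 32 + 8 + 4, so 39^44 ≡ 37·4·71 ≡ 69 (mod 73)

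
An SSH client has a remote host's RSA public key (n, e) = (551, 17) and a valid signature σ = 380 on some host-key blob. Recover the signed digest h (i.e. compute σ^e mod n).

437

σ^17 mod 551 = 437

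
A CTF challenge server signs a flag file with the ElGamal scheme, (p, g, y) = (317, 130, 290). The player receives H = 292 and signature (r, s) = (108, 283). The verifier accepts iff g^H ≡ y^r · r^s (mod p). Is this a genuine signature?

forged

Left side g^H mod p:
130^292 mod 317 = 81
Right side y^r · r^s mod p:
290^108 mod 317 = 221
108^283 mod 317 = 80
221·80 = 17680 ≡ 245 (mod 317)
81 ≠ 245, so verification fails.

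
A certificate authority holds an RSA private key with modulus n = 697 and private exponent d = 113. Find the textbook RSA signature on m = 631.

m^113 mod 697 = 529

529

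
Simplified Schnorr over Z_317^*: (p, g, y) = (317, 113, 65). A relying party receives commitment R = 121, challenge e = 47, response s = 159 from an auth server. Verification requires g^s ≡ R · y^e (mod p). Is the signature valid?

g^s mod p:
113^159 mod 317 = 113
R · y^e mod p:
65^47 mod 317 = 221
121·221 = 26741 ≡ 113 (mod 317)
113 ≡ 113 (mod 317); signature holds.

valid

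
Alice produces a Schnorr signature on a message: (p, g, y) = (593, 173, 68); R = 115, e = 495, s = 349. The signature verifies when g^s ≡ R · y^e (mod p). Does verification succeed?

fails

g^s mod p:
Squares mod 593: 173^1≡173, 173^2≡279, 173^4≡158, 173^8≡58, 173^16≡399, 173^32≡277, 173^64≡232, 173^128≡454, 173^256≡345
349 = 256 + 64 + 16 + 8 + 4 + 1, so 173^349 ≡ 345·232·399·58·158·173 ≡ 446 (mod 593)
R · y^e mod p:
Squares mod 593: 68^1≡68, 68^2≡473, 68^4≡168, 68^8≡353, 68^16≡79, 68^32≡311, 68^64≡62, 68^128≡286, 68^256≡555
495 = 256 + 128 + 64 + 32 + 8 + 4 + 2 + 1, so 68^495 ≡ 555·286·62·311·353·168·473·68 ≡ 414 (mod 593)
115·414 = 47610 ≡ 170 (mod 593)
446 ≠ 170; the check fails.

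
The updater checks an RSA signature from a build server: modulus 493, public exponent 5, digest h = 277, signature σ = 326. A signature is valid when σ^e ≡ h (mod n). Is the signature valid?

valid

σ^5 mod 493 = 277
Since 277 equals the digest 277, verification succeeds.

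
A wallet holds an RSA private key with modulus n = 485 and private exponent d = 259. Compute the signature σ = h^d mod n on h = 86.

Squares mod 485: h^1≡86, h^2≡121, h^4≡91, h^8≡36, h^16≡326, h^32≡61, h^64≡326, h^128≡61, h^256≡326
259 = 256 + 2 + 1, so h^259 ≡ 326·121·86 ≡ 266 (mod 485)

266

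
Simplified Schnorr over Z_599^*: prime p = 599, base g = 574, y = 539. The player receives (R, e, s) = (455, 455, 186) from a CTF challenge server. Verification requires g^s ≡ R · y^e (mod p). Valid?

g^s mod p:
574^2 = 329476 ≡ 26
574^4 ≡ 26^2 = 676 ≡ 77
574^8 ≡ 77^2 = 5929 ≡ 538
574^16 ≡ 538^2 = 289444 ≡ 127
574^32 ≡ 127^2 = 16129 ≡ 555
574^64 ≡ 555^2 = 308025 ≡ 139
574^128 ≡ 139^2 = 19321 ≡ 153
186 = 128 + 32 + 16 + 8 + 2, so 574^186 ≡ 153·555·127·538·26 ≡ 431 (mod 599)
R · y^e mod p:
539^2 = 290521 ≡ 6
539^4 ≡ 6^2 = 36
539^8 ≡ 36^2 = 1296 ≡ 98
539^16 ≡ 98^2 = 9604 ≡ 20
539^32 ≡ 20^2 = 400
539^64 ≡ 400^2 = 160000 ≡ 67
539^128 ≡ 67^2 = 4489 ≡ 296
539^256 ≡ 296^2 = 87616 ≡ 162
455 = 256 + 128 + 64 + 4 + 2 + 1, so 539^455 ≡ 162·296·67·36·6·539 ≡ 172 (mod 599)
455·172 = 78260 ≡ 390 (mod 599)
431 ≠ 390; the check fails.

no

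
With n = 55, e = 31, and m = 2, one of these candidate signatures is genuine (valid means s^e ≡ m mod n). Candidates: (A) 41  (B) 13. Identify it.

B

Candidate A: 41^31 mod 55 = 41
Candidate B: 13^31 mod 55 = 2
  → matches m = 2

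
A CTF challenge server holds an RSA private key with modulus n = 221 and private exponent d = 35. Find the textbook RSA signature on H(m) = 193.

(H(m))^2 ≡ 193^2 = 37249 ≡ 121
(H(m))^4 ≡ 121^2 = 14641 ≡ 55
(H(m))^8 ≡ 55^2 = 3025 ≡ 152
(H(m))^16 ≡ 152^2 = 23104 ≡ 120
(H(m))^32 ≡ 120^2 = 14400 ≡ 35
35 = 32 + 2 + 1, so (H(m))^35 ≡ 35·121·193 ≡ 97 (mod 221)

97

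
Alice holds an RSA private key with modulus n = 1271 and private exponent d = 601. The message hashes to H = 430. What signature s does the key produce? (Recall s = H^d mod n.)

H^2 ≡ 430^2 = 184900 ≡ 605
H^4 ≡ 605^2 = 366025 ≡ 1248
H^8 ≡ 1248^2 = 1557504 ≡ 529
H^16 ≡ 529^2 = 279841 ≡ 221
H^32 ≡ 221^2 = 48841 ≡ 543
H^64 ≡ 543^2 = 294849 ≡ 1248
H^128 ≡ 1248^2 = 1557504 ≡ 529
H^256 ≡ 529^2 = 279841 ≡ 221
H^512 ≡ 221^2 = 48841 ≡ 543
601 = 512 + 64 + 16 + 8 + 1, so H^601 ≡ 543·1248·221·529·430 ≡ 430 (mod 1271)

430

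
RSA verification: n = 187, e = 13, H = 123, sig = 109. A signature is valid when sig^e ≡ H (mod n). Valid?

no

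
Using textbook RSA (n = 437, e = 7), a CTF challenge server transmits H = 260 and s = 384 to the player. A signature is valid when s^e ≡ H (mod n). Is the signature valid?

s^7 mod 437 = 386
The recovered value 386 does not match the digest 260.

invalid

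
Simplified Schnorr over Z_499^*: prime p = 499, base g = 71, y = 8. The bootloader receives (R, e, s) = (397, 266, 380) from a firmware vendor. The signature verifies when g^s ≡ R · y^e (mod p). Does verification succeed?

g^s mod p:
Squares mod 499: 71^1≡71, 71^2≡51, 71^4≡106, 71^8≡258, 71^16≡197, 71^32≡386, 71^64≡294, 71^128≡109, 71^256≡404
380 = 256 + 64 + 32 + 16 + 8 + 4, so 71^380 ≡ 404·294·386·197·258·106 ≡ 20 (mod 499)
R · y^e mod p:
Squares mod 499: 8^1≡8, 8^2≡64, 8^4≡104, 8^8≡337, 8^16≡296, 8^32≡291, 8^64≡350, 8^128≡245, 8^256≡145
266 = 256 + 8 + 2, so 8^266 ≡ 145·337·64 ≡ 127 (mod 499)
397·127 = 50419 ≡ 20 (mod 499)
20 ≡ 20 (mod 499); signature holds.

passes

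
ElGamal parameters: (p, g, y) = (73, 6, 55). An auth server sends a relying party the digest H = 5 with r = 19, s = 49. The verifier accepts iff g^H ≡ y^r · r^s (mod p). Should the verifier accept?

Left side g^H mod p:
6^2 = 36
6^4 ≡ 36^2 = 1296 ≡ 55
5 = 4 + 1, so 6^5 ≡ 55·6 ≡ 38 (mod 73)
Right side y^r · r^s mod p:
55^2 = 3025 ≡ 32
55^4 ≡ 32^2 = 1024 ≡ 2
55^8 ≡ 2^2 = 4
55^16 ≡ 4^2 = 16
19 = 16 + 2 + 1, so 55^19 ≡ 16·32·55 ≡ 55 (mod 73)
19^2 = 361 ≡ 69
19^4 ≡ 69^2 = 4761 ≡ 16
19^8 ≡ 16^2 = 256 ≡ 37
19^16 ≡ 37^2 = 1369 ≡ 55
19^32 ≡ 55^2 = 3025 ≡ 32
49 = 32 + 16 + 1, so 19^49 ≡ 32·55·19 ≡ 6 (mod 73)
55·6 = 330 ≡ 38 (mod 73)
38 ≡ 38 (mod 73), so the signature is genuine.

accept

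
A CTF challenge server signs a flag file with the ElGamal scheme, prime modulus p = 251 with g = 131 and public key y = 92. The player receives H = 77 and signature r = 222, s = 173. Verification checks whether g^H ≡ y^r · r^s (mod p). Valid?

yes

Left side g^H mod p:
131^2 = 17161 ≡ 93
131^4 ≡ 93^2 = 8649 ≡ 115
131^8 ≡ 115^2 = 13225 ≡ 173
131^16 ≡ 173^2 = 29929 ≡ 60
131^32 ≡ 60^2 = 3600 ≡ 86
131^64 ≡ 86^2 = 7396 ≡ 117
77 = 64 + 8 + 4 + 1, so 131^77 ≡ 117·173·115·131 ≡ 52 (mod 251)
Right side y^r · r^s mod p:
92^2 = 8464 ≡ 181
92^4 ≡ 181^2 = 32761 ≡ 131
92^8 ≡ 131^2 = 17161 ≡ 93
92^16 ≡ 93^2 = 8649 ≡ 115
92^32 ≡ 115^2 = 13225 ≡ 173
92^64 ≡ 173^2 = 29929 ≡ 60
92^128 ≡ 60^2 = 3600 ≡ 86
222 = 128 + 64 + 16 + 8 + 4 + 2, so 92^222 ≡ 86·60·115·93·131·181 ≡ 156 (mod 251)
222^2 = 49284 ≡ 88
222^4 ≡ 88^2 = 7744 ≡ 214
222^8 ≡ 214^2 = 45796 ≡ 114
222^16 ≡ 114^2 = 12996 ≡ 195
222^32 ≡ 195^2 = 38025 ≡ 124
222^64 ≡ 124^2 = 15376 ≡ 65
222^128 ≡ 65^2 = 4225 ≡ 209
173 = 128 + 32 + 8 + 4 + 1, so 222^173 ≡ 209·124·114·214·222 ≡ 84 (mod 251)
156·84 = 13104 ≡ 52 (mod 251)
52 ≡ 52 (mod 251), so the signature is genuine.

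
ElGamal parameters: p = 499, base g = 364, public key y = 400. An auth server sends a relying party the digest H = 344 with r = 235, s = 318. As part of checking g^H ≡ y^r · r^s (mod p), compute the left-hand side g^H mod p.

69

Squares mod 499: 364^1≡364, 364^2≡261, 364^4≡257, 364^8≡181, 364^16≡326, 364^32≡488, 364^64≡121, 364^128≡170, 364^256≡457
344 = 256 + 64 + 16 + 8, so 364^344 ≡ 457·121·326·181 ≡ 69 (mod 499)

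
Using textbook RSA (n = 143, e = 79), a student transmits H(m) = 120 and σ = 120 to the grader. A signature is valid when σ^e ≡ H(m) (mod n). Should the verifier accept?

accept

σ^2 ≡ 120^2 = 14400 ≡ 100
σ^4 ≡ 100^2 = 10000 ≡ 133
σ^8 ≡ 133^2 = 17689 ≡ 100
σ^16 ≡ 100^2 = 10000 ≡ 133
σ^32 ≡ 133^2 = 17689 ≡ 100
σ^64 ≡ 100^2 = 10000 ≡ 133
79 = 64 + 8 + 4 + 2 + 1, so σ^79 ≡ 133·100·133·100·120 ≡ 120 (mod 143)
Since 120 equals the digest 120, verification succeeds.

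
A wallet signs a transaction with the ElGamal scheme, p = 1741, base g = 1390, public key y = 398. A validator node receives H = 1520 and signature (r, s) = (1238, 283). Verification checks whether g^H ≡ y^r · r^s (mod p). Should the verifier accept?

Left side g^H mod p:
1390^2 = 1932100 ≡ 1331
1390^4 ≡ 1331^2 = 1771561 ≡ 964
1390^8 ≡ 964^2 = 929296 ≡ 1343
1390^16 ≡ 1343^2 = 1803649 ≡ 1714
1390^32 ≡ 1714^2 = 2937796 ≡ 729
1390^64 ≡ 729^2 = 531441 ≡ 436
1390^128 ≡ 436^2 = 190096 ≡ 327
1390^256 ≡ 327^2 = 106929 ≡ 728
1390^512 ≡ 728^2 = 529984 ≡ 720
1390^1024 ≡ 720^2 = 518400 ≡ 1323
1520 = 1024 + 256 + 128 + 64 + 32 + 16, so 1390^1520 ≡ 1323·728·327·436·729·1714 ≡ 1281 (mod 1741)
Right side y^r · r^s mod p:
398^2 = 158404 ≡ 1714
398^4 ≡ 1714^2 = 2937796 ≡ 729
398^8 ≡ 729^2 = 531441 ≡ 436
398^16 ≡ 436^2 = 190096 ≡ 327
398^32 ≡ 327^2 = 106929 ≡ 728
398^64 ≡ 728^2 = 529984 ≡ 720
398^128 ≡ 720^2 = 518400 ≡ 1323
398^256 ≡ 1323^2 = 1750329 ≡ 624
398^512 ≡ 624^2 = 389376 ≡ 1133
398^1024 ≡ 1133^2 = 1283689 ≡ 572
1238 = 1024 + 128 + 64 + 16 + 4 + 2, so 398^1238 ≡ 572·1323·720·327·729·1714 ≡ 1726 (mod 1741)
1238^2 = 1532644 ≡ 564
1238^4 ≡ 564^2 = 318096 ≡ 1234
1238^8 ≡ 1234^2 = 1522756 ≡ 1122
1238^16 ≡ 1122^2 = 1258884 ≡ 141
1238^32 ≡ 141^2 = 19881 ≡ 730
1238^64 ≡ 730^2 = 532900 ≡ 154
1238^128 ≡ 154^2 = 23716 ≡ 1083
1238^256 ≡ 1083^2 = 1172889 ≡ 1196
283 = 256 + 16 + 8 + 2 + 1, so 1238^283 ≡ 1196·141·1122·564·1238 ≡ 712 (mod 1741)
1726·712 = 1228912 ≡ 1507 (mod 1741)
1281 ≠ 1507, so verification fails.

reject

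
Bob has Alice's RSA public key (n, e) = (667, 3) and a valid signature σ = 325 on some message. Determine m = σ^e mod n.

303

Squares mod 667: σ^1≡325, σ^2≡239
3 = 2 + 1, so σ^3 ≡ 239·325 ≡ 303 (mod 667)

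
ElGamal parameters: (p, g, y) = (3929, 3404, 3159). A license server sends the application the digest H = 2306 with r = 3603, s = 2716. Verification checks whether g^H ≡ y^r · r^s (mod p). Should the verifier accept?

Left side g^H mod p:
3404^2306 mod 3929 = 2113
Right side y^r · r^s mod p:
3159^3603 mod 3929 = 844
3603^2716 mod 3929 = 3876
844·3876 = 3271344 ≡ 2416 (mod 3929)
2113 ≠ 2416, so verification fails.

reject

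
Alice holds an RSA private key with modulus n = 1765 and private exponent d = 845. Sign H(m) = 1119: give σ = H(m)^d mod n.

49

(H(m))^2 ≡ 1119^2 = 1252161 ≡ 776
(H(m))^4 ≡ 776^2 = 602176 ≡ 311
(H(m))^8 ≡ 311^2 = 96721 ≡ 1411
(H(m))^16 ≡ 1411^2 = 1990921 ≡ 1
(H(m))^32 ≡ 1^2 = 1
(H(m))^64 ≡ 1^2 = 1
(H(m))^128 ≡ 1^2 = 1
(H(m))^256 ≡ 1^2 = 1
(H(m))^512 ≡ 1^2 = 1
845 = 512 + 256 + 64 + 8 + 4 + 1, so (H(m))^845 ≡ 1·1·1·1411·311·1119 ≡ 49 (mod 1765)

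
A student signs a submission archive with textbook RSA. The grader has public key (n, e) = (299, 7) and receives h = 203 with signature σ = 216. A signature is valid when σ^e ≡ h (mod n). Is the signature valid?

σ^2 ≡ 216^2 = 46656 ≡ 12
σ^4 ≡ 12^2 = 144
7 = 4 + 2 + 1, so σ^7 ≡ 144·12·216 ≡ 96 (mod 299)
96 ≠ 203, so verification fails.

invalid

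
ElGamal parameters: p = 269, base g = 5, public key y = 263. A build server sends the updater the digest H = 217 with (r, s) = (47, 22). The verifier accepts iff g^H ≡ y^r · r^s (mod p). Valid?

yes

Left side g^H mod p:
Squares mod 269: 5^1≡5, 5^2≡25, 5^4≡87, 5^8≡37, 5^16≡24, 5^32≡38, 5^64≡99, 5^128≡117
217 = 128 + 64 + 16 + 8 + 1, so 5^217 ≡ 117·99·24·37·5 ≡ 24 (mod 269)
Right side y^r · r^s mod p:
Squares mod 269: 263^1≡263, 263^2≡36, 263^4≡220, 263^8≡249, 263^16≡131, 263^32≡214
47 = 32 + 8 + 4 + 2 + 1, so 263^47 ≡ 214·249·220·36·263 ≡ 80 (mod 269)
Squares mod 269: 47^1≡47, 47^2≡57, 47^4≡21, 47^8≡172, 47^16≡263
22 = 16 + 4 + 2, so 47^22 ≡ 263·21·57 ≡ 81 (mod 269)
80·81 = 6480 ≡ 24 (mod 269)
24 ≡ 24 (mod 269), so the signature is genuine.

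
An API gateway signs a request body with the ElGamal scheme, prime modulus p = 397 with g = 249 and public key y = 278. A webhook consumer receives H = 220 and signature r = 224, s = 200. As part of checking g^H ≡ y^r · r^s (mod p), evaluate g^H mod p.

304

249^220 mod 397 = 304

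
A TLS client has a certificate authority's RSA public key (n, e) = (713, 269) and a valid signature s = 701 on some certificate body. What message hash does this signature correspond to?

235

s^2 ≡ 701^2 = 491401 ≡ 144
s^4 ≡ 144^2 = 20736 ≡ 59
s^8 ≡ 59^2 = 3481 ≡ 629
s^16 ≡ 629^2 = 395641 ≡ 639
s^32 ≡ 639^2 = 408321 ≡ 485
s^64 ≡ 485^2 = 235225 ≡ 648
s^128 ≡ 648^2 = 419904 ≡ 660
s^256 ≡ 660^2 = 435600 ≡ 670
269 = 256 + 8 + 4 + 1, so s^269 ≡ 670·629·59·701 ≡ 235 (mod 713)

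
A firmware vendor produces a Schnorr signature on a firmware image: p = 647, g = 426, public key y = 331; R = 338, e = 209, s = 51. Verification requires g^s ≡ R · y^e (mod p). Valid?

g^s mod p:
426^2 = 181476 ≡ 316
426^4 ≡ 316^2 = 99856 ≡ 218
426^8 ≡ 218^2 = 47524 ≡ 293
426^16 ≡ 293^2 = 85849 ≡ 445
426^32 ≡ 445^2 = 198025 ≡ 43
51 = 32 + 16 + 2 + 1, so 426^51 ≡ 43·445·316·426 ≡ 646 (mod 647)
R · y^e mod p:
331^2 = 109561 ≡ 218
331^4 ≡ 218^2 = 47524 ≡ 293
331^8 ≡ 293^2 = 85849 ≡ 445
331^16 ≡ 445^2 = 198025 ≡ 43
331^32 ≡ 43^2 = 1849 ≡ 555
331^64 ≡ 555^2 = 308025 ≡ 53
331^128 ≡ 53^2 = 2809 ≡ 221
209 = 128 + 64 + 16 + 1, so 331^209 ≡ 221·53·43·331 ≡ 580 (mod 647)
338·580 = 196040 ≡ 646 (mod 647)
646 ≡ 646 (mod 647); signature holds.

yes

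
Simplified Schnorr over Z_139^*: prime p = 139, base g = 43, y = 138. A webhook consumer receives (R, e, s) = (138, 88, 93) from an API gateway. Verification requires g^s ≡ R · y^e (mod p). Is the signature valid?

g^s mod p:
Squares mod 139: 43^1≡43, 43^2≡42, 43^4≡96, 43^8≡42, 43^16≡96, 43^32≡42, 43^64≡96
93 = 64 + 16 + 8 + 4 + 1, so 43^93 ≡ 96·96·42·96·43 ≡ 138 (mod 139)
R · y^e mod p:
Squares mod 139: 138^1≡138, 138^2≡1, 138^4≡1, 138^8≡1, 138^16≡1, 138^32≡1, 138^64≡1
88 = 64 + 16 + 8, so 138^88 ≡ 1·1·1 ≡ 1 (mod 139)
138·1 = 138 ≡ 138 (mod 139)
138 ≡ 138 (mod 139); signature holds.

valid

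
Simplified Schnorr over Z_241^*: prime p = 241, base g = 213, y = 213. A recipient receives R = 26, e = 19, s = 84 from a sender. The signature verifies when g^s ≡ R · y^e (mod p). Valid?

g^s mod p:
Squares mod 241: 213^1≡213, 213^2≡61, 213^4≡106, 213^8≡150, 213^16≡87, 213^32≡98, 213^64≡205
84 = 64 + 16 + 4, so 213^84 ≡ 205·87·106 ≡ 106 (mod 241)
R · y^e mod p:
Squares mod 241: 213^1≡213, 213^2≡61, 213^4≡106, 213^8≡150, 213^16≡87
19 = 16 + 2 + 1, so 213^19 ≡ 87·61·213 ≡ 101 (mod 241)
26·101 = 2626 ≡ 216 (mod 241)
106 ≠ 216; the check fails.

no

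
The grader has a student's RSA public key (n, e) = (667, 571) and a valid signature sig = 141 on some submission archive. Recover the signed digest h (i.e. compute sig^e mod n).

169

sig^2 ≡ 141^2 = 19881 ≡ 538
sig^4 ≡ 538^2 = 289444 ≡ 633
sig^8 ≡ 633^2 = 400689 ≡ 489
sig^16 ≡ 489^2 = 239121 ≡ 335
sig^32 ≡ 335^2 = 112225 ≡ 169
sig^64 ≡ 169^2 = 28561 ≡ 547
sig^128 ≡ 547^2 = 299209 ≡ 393
sig^256 ≡ 393^2 = 154449 ≡ 372
sig^512 ≡ 372^2 = 138384 ≡ 315
571 = 512 + 32 + 16 + 8 + 2 + 1, so sig^571 ≡ 315·169·335·489·538·141 ≡ 169 (mod 667)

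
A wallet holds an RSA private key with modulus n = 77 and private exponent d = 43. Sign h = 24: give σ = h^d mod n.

Squares mod 77: h^1≡24, h^2≡37, h^4≡60, h^8≡58, h^16≡53, h^32≡37
43 = 32 + 8 + 2 + 1, so h^43 ≡ 37·58·37·24 ≡ 52 (mod 77)

52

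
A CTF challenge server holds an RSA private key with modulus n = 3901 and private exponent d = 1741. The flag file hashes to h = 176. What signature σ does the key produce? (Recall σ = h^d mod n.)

207

h^2 ≡ 176^2 = 30976 ≡ 3669
h^4 ≡ 3669^2 = 13461561 ≡ 3111
h^8 ≡ 3111^2 = 9678321 ≡ 3841
h^16 ≡ 3841^2 = 14753281 ≡ 3600
h^32 ≡ 3600^2 = 12960000 ≡ 878
h^64 ≡ 878^2 = 770884 ≡ 2387
h^128 ≡ 2387^2 = 5697769 ≡ 2309
h^256 ≡ 2309^2 = 5331481 ≡ 2715
h^512 ≡ 2715^2 = 7371225 ≡ 2236
h^1024 ≡ 2236^2 = 4999696 ≡ 2515
1741 = 1024 + 512 + 128 + 64 + 8 + 4 + 1, so h^1741 ≡ 2515·2236·2309·2387·3841·3111·176 ≡ 207 (mod 3901)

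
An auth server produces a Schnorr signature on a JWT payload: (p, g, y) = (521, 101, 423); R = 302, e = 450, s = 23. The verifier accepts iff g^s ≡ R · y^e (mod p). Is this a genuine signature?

g^s mod p:
101^2 = 10201 ≡ 302
101^4 ≡ 302^2 = 91204 ≡ 29
101^8 ≡ 29^2 = 841 ≡ 320
101^16 ≡ 320^2 = 102400 ≡ 284
23 = 16 + 4 + 2 + 1, so 101^23 ≡ 284·29·302·101 ≡ 255 (mod 521)
R · y^e mod p:
423^2 = 178929 ≡ 226
423^4 ≡ 226^2 = 51076 ≡ 18
423^8 ≡ 18^2 = 324
423^16 ≡ 324^2 = 104976 ≡ 255
423^32 ≡ 255^2 = 65025 ≡ 421
423^64 ≡ 421^2 = 177241 ≡ 101
423^128 ≡ 101^2 = 10201 ≡ 302
423^256 ≡ 302^2 = 91204 ≡ 29
450 = 256 + 128 + 64 + 2, so 423^450 ≡ 29·302·101·226 ≡ 324 (mod 521)
302·324 = 97848 ≡ 421 (mod 521)
255 ≠ 421; the check fails.

forged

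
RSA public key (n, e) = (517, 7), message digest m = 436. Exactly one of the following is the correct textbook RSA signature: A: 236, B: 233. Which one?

B

Candidate A: Squares mod 517: 236^1≡236, 236^2≡377, 236^4≡471; 7 = 4 + 2 + 1, so 236^7 ≡ 471·377·236 ≡ 377 (mod 517)
Candidate B: Squares mod 517: 233^1≡233, 233^2≡4, 233^4≡16; 7 = 4 + 2 + 1, so 233^7 ≡ 16·4·233 ≡ 436 (mod 517)
  → matches m = 436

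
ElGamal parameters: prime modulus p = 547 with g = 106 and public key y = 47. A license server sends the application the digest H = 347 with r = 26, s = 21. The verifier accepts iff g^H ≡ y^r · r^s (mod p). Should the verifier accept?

accept

Left side g^H mod p:
Squares mod 547: 106^1≡106, 106^2≡296, 106^4≡96, 106^8≡464, 106^16≡325, 106^32≡54, 106^64≡181, 106^128≡488, 106^256≡199
347 = 256 + 64 + 16 + 8 + 2 + 1, so 106^347 ≡ 199·181·325·464·296·106 ≡ 245 (mod 547)
Right side y^r · r^s mod p:
Squares mod 547: 47^1≡47, 47^2≡21, 47^4≡441, 47^8≡296, 47^16≡96
26 = 16 + 8 + 2, so 47^26 ≡ 96·296·21 ≡ 506 (mod 547)
Squares mod 547: 26^1≡26, 26^2≡129, 26^4≡231, 26^8≡302, 26^16≡402
21 = 16 + 4 + 1, so 26^21 ≡ 402·231·26 ≡ 501 (mod 547)
506·501 = 253506 ≡ 245 (mod 547)
245 ≡ 245 (mod 547), so the signature is genuine.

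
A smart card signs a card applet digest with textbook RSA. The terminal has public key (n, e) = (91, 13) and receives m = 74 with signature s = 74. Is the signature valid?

valid

s^2 ≡ 74^2 = 5476 ≡ 16
s^4 ≡ 16^2 = 256 ≡ 74
s^8 ≡ 74^2 = 5476 ≡ 16
13 = 8 + 4 + 1, so s^13 ≡ 16·74·74 ≡ 74 (mod 91)
Since 74 equals the digest 74, verification succeeds.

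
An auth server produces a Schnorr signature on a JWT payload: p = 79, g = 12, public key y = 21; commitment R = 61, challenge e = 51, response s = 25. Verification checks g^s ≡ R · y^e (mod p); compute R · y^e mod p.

Squares mod 79: 21^1≡21, 21^2≡46, 21^4≡62, 21^8≡52, 21^16≡18, 21^32≡8
51 = 32 + 16 + 2 + 1, so 21^51 ≡ 8·18·46·21 ≡ 64 (mod 79)
R · y^e ≡ 61·64 = 3904 ≡ 33 (mod 79)

33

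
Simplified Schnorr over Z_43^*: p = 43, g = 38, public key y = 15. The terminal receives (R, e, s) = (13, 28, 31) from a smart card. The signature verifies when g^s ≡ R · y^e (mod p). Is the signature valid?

invalid

g^s mod p:
38^2 = 1444 ≡ 25
38^4 ≡ 25^2 = 625 ≡ 23
38^8 ≡ 23^2 = 529 ≡ 13
38^16 ≡ 13^2 = 169 ≡ 40
31 = 16 + 8 + 4 + 2 + 1, so 38^31 ≡ 40·13·23·25·38 ≡ 24 (mod 43)
R · y^e mod p:
15^2 = 225 ≡ 10
15^4 ≡ 10^2 = 100 ≡ 14
15^8 ≡ 14^2 = 196 ≡ 24
15^16 ≡ 24^2 = 576 ≡ 17
28 = 16 + 8 + 4, so 15^28 ≡ 17·24·14 ≡ 36 (mod 43)
13·36 = 468 ≡ 38 (mod 43)
24 ≠ 38; the check fails.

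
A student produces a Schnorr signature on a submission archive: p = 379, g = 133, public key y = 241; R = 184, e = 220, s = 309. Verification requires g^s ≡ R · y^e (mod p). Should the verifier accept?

accept

g^s mod p:
133^2 = 17689 ≡ 255
133^4 ≡ 255^2 = 65025 ≡ 216
133^8 ≡ 216^2 = 46656 ≡ 39
133^16 ≡ 39^2 = 1521 ≡ 5
133^32 ≡ 5^2 = 25
133^64 ≡ 25^2 = 625 ≡ 246
133^128 ≡ 246^2 = 60516 ≡ 255
133^256 ≡ 255^2 = 65025 ≡ 216
309 = 256 + 32 + 16 + 4 + 1, so 133^309 ≡ 216·25·5·216·133 ≡ 285 (mod 379)
R · y^e mod p:
241^2 = 58081 ≡ 94
241^4 ≡ 94^2 = 8836 ≡ 119
241^8 ≡ 119^2 = 14161 ≡ 138
241^16 ≡ 138^2 = 19044 ≡ 94
241^32 ≡ 94^2 = 8836 ≡ 119
241^64 ≡ 119^2 = 14161 ≡ 138
241^128 ≡ 138^2 = 19044 ≡ 94
220 = 128 + 64 + 16 + 8 + 4, so 241^220 ≡ 94·138·94·138·119 ≡ 86 (mod 379)
184·86 = 15824 ≡ 285 (mod 379)
285 ≡ 285 (mod 379); signature holds.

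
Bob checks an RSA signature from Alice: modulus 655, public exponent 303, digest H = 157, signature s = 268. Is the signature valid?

valid

Squares mod 655: s^1≡268, s^2≡429, s^4≡641, s^8≡196, s^16≡426, s^32≡41, s^64≡371, s^128≡91, s^256≡421
303 = 256 + 32 + 8 + 4 + 2 + 1, so s^303 ≡ 421·41·196·641·429·268 ≡ 157 (mod 655)
Since 157 equals the digest 157, verification succeeds.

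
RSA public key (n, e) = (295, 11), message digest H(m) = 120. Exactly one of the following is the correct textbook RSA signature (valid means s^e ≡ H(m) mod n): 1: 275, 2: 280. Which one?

1

Candidate 1: Squares mod 295: 275^1≡275, 275^2≡105, 275^4≡110, 275^8≡5; 11 = 8 + 2 + 1, so 275^11 ≡ 5·105·275 ≡ 120 (mod 295)
  → matches H(m) = 120
Candidate 2: Squares mod 295: 280^1≡280, 280^2≡225, 280^4≡180, 280^8≡245; 11 = 8 + 2 + 1, so 280^11 ≡ 245·225·280 ≡ 10 (mod 295)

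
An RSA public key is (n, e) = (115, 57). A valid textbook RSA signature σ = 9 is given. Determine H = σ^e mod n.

104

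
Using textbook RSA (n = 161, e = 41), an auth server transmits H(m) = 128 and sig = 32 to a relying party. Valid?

yes

sig^2 ≡ 32^2 = 1024 ≡ 58
sig^4 ≡ 58^2 = 3364 ≡ 144
sig^8 ≡ 144^2 = 20736 ≡ 128
sig^16 ≡ 128^2 = 16384 ≡ 123
sig^32 ≡ 123^2 = 15129 ≡ 156
41 = 32 + 8 + 1, so sig^41 ≡ 156·128·32 ≡ 128 (mod 161)
Since 128 equals the digest 128, verification succeeds.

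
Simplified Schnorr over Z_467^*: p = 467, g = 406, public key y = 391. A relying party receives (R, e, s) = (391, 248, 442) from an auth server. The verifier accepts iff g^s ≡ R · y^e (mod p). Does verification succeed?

g^s mod p:
406^2 = 164836 ≡ 452
406^4 ≡ 452^2 = 204304 ≡ 225
406^8 ≡ 225^2 = 50625 ≡ 189
406^16 ≡ 189^2 = 35721 ≡ 229
406^32 ≡ 229^2 = 52441 ≡ 137
406^64 ≡ 137^2 = 18769 ≡ 89
406^128 ≡ 89^2 = 7921 ≡ 449
406^256 ≡ 449^2 = 201601 ≡ 324
442 = 256 + 128 + 32 + 16 + 8 + 2, so 406^442 ≡ 324·449·137·229·189·452 ≡ 165 (mod 467)
R · y^e mod p:
391^2 = 152881 ≡ 172
391^4 ≡ 172^2 = 29584 ≡ 163
391^8 ≡ 163^2 = 26569 ≡ 417
391^16 ≡ 417^2 = 173889 ≡ 165
391^32 ≡ 165^2 = 27225 ≡ 139
391^64 ≡ 139^2 = 19321 ≡ 174
391^128 ≡ 174^2 = 30276 ≡ 388
248 = 128 + 64 + 32 + 16 + 8, so 391^248 ≡ 388·174·139·165·417 ≡ 90 (mod 467)
391·90 = 35190 ≡ 165 (mod 467)
165 ≡ 165 (mod 467); signature holds.

passes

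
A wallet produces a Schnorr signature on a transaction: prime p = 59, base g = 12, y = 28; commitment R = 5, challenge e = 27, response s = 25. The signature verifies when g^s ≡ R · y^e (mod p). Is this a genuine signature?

g^s mod p:
12^2 = 144 ≡ 26
12^4 ≡ 26^2 = 676 ≡ 27
12^8 ≡ 27^2 = 729 ≡ 21
12^16 ≡ 21^2 = 441 ≡ 28
25 = 16 + 8 + 1, so 12^25 ≡ 28·21·12 ≡ 35 (mod 59)
R · y^e mod p:
28^2 = 784 ≡ 17
28^4 ≡ 17^2 = 289 ≡ 53
28^8 ≡ 53^2 = 2809 ≡ 36
28^16 ≡ 36^2 = 1296 ≡ 57
27 = 16 + 8 + 2 + 1, so 28^27 ≡ 57·36·17·28 ≡ 7 (mod 59)
5·7 = 35 ≡ 35 (mod 59)
35 ≡ 35 (mod 59); signature holds.

genuine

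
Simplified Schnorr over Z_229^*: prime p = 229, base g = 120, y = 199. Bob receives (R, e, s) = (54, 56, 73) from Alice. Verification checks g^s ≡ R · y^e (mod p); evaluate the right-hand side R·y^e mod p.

199^56 mod 229 = 57
R · y^e ≡ 54·57 = 3078 ≡ 101 (mod 229)

101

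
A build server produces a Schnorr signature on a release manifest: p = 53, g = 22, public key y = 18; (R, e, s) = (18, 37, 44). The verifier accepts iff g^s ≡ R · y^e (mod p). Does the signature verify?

g^s mod p:
22^2 = 484 ≡ 7
22^4 ≡ 7^2 = 49
22^8 ≡ 49^2 = 2401 ≡ 16
22^16 ≡ 16^2 = 256 ≡ 44
22^32 ≡ 44^2 = 1936 ≡ 28
44 = 32 + 8 + 4, so 22^44 ≡ 28·16·49 ≡ 10 (mod 53)
R · y^e mod p:
18^2 = 324 ≡ 6
18^4 ≡ 6^2 = 36
18^8 ≡ 36^2 = 1296 ≡ 24
18^16 ≡ 24^2 = 576 ≡ 46
18^32 ≡ 46^2 = 2116 ≡ 49
37 = 32 + 4 + 1, so 18^37 ≡ 49·36·18 ≡ 5 (mod 53)
18·5 = 90 ≡ 37 (mod 53)
10 ≠ 37; the check fails.

does not verify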